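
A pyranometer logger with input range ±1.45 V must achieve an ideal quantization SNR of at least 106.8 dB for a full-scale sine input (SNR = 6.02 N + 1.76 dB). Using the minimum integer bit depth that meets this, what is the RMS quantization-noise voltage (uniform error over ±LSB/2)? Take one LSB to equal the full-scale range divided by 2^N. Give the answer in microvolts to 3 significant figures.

3.19 µV

Full-scale range = 1.45 V − (-1.45 V) = 2.9 V.
Required N = ⌈(106.8 − 1.76)/6.02⌉ = ⌈17.449⌉ = 18.
One LSB is 2.9 V / 262144 = 11.063 µV.
σ_q = LSB/√12 = 11.063 µV/3.4641 = 3.19 µV.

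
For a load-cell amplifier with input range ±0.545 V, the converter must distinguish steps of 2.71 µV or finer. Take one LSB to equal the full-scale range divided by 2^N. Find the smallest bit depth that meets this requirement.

19 bits

The full-scale span is 0.545 − (-0.545) = 1.09 V.
Required number of levels: 1.09/2.71 µV = 402210; smallest N with 2^N ≥ that is 19.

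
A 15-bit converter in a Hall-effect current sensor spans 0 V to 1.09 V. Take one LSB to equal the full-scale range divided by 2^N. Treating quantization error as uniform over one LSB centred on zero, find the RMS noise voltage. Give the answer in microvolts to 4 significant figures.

V_FS = 1.09 V.
Step size = 1.09/32768 V = 33.2642 µV.
For a uniform distribution on [−LSB/2, +LSB/2], V_rms = LSB/√12 = 33.2642 µV/3.4641 = 9.603 µV.

9.603 µV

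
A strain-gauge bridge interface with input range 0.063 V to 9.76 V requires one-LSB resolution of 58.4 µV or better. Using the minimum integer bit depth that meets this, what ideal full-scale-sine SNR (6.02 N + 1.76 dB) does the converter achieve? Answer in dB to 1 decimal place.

Range = 9.76 − (0.063) = 9.697 V.
Required number of levels: 9.697/58.4 µV = 166040; smallest N with 2^N ≥ that is 18.
SNR = 6.02 × 18 + 1.76 = 110.12 dB.

110.1 dB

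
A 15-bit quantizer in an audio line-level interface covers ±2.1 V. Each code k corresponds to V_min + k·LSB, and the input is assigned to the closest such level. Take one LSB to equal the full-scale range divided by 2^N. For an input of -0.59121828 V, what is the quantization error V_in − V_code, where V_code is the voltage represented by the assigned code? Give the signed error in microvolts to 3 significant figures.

+47.6 µV

Range = 2.1 − (-2.1) = 4.2 V. LSB = 4.2 V / 2^15 ≈ 128.2 µV.
(V_in − V_min)/LSB = (-0.59121828 − (-2.1)) × 32768/4.2 = 11771.3713 → nearest code k = 11771.
V_code = -2.1 + (11771/32768) × 4.2 = -0.59126586914 V.
e = -0.59121828 − (-0.59126586914) = +47.6 µV.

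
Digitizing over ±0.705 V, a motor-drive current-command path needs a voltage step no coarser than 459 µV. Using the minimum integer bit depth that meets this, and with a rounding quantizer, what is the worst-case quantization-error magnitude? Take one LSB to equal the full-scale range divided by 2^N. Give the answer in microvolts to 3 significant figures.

Span: 0.705 V − (-0.705 V) = 1.41 V.
Need 2^N ≥ 1.41 V / 459 µV = 3072 → N_min = 12.
LSB = 1.41 V / 2^12 = 344.24 µV.
|e|_max = LSB/2 = 172 µV.

172 µV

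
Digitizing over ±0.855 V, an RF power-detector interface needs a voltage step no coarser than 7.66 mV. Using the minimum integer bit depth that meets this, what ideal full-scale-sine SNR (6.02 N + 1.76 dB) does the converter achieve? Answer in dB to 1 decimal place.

49.9 dB

Full-scale range = 0.855 V − (-0.855 V) = 1.71 V.
Required number of levels: 1.71/7.66 mV = 223.24; smallest N with 2^N ≥ that is 8.
Ideal SNR at N = 8: 6.02·8 + 1.76 = 49.9 dB.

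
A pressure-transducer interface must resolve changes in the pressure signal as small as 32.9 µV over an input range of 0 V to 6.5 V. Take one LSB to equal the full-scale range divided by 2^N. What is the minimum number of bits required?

V_FS = 6.5 V.
Need 2^N ≥ 6.5 V / 32.9 µV = 197600 → N_min = 18.

18 bits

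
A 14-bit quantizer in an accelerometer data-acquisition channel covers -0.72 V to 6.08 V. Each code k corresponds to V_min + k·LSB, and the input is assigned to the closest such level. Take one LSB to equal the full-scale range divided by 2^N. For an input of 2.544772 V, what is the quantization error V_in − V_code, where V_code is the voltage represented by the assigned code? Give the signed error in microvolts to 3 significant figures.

+74.7 µV

The full-scale span is 6.08 − (-0.72) = 6.8 V. LSB = 6.8 V / 2^14 ≈ 415.0 µV.
Position in LSBs: (2.544772 − (-0.72)) × 16384/6.8 = 7866.1801; rounding gives k = 7866.
Reconstructed level: -0.72 + 7866 × 6.8/16384 V = 2.5446972656 V.
e = 2.544772 − (2.5446972656) = +74.7 µV.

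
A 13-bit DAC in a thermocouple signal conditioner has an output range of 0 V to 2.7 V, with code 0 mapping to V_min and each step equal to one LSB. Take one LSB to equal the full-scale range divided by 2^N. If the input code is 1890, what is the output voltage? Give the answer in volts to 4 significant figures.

0.6229 V

V_FS = 2.7 V. LSB = 2.7 V / 2^13.
V_out = 0 + 1890 × (2.7/8192) V
      = 0 V + 0.622925 V = 0.622925 V.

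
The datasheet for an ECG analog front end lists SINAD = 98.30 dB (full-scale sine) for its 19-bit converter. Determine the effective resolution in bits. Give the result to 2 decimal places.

ENOB = (SINAD − 1.76) / 6.02 = (98.30 − 1.76) / 6.02 = 96.54 / 6.02 = 16.0365.

16.04 bits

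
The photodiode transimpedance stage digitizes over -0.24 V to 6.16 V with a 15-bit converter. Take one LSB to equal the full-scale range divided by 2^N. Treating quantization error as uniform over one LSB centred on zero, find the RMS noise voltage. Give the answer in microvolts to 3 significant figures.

The full-scale span is 6.16 − (-0.24) = 6.4 V.
Step size = 6.4/32768 V = 195.31 µV.
For a uniform distribution on [−LSB/2, +LSB/2], V_rms = LSB/√12 = 195.31 µV/3.4641 = 56.4 µV.

56.4 µV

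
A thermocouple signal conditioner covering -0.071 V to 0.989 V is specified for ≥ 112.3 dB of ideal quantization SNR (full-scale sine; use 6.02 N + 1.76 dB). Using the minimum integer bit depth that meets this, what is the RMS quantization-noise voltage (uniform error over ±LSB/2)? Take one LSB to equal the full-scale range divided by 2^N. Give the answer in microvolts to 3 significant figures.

0.584 µV

Full-scale range = 0.989 V − (-0.071 V) = 1.06 V.
6.02 N + 1.76 ≥ 112.3 gives N ≥ 18.362, so the minimum integer is 19.
LSB = 1.06 V ÷ 2^19 = 1.06/524288 V = 2.0218 µV.
V_rms = LSB/√12 = 0.584 µV.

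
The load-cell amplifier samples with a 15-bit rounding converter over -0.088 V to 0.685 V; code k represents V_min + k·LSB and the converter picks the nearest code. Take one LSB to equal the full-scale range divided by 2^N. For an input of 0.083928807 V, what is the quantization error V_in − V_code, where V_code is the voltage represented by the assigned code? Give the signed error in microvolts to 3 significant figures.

+4.25 µV

Full-scale range = 0.685 V − (-0.088 V) = 0.773 V. LSB = 0.773 V / 2^15 ≈ 23.59 µV.
(V_in − V_min)/LSB = (0.083928807 − (-0.088)) × 32768/0.773 = 7288.1800 → nearest code k = 7288.
Reconstructed level: -0.088 + 7288 × 0.773/32768 V = 0.083924560547 V.
Error = V_in − V_code = 0.083928807 − (0.083924560547) = +4.25 µV.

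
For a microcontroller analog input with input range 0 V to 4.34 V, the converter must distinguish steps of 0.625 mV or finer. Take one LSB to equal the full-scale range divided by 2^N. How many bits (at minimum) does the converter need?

Full-scale range = 4.34 V.
4.34 V / 0.625 mV = 6944. Since 2^12 = 4096 and 2^13 = 8192, N = 13.

13 bits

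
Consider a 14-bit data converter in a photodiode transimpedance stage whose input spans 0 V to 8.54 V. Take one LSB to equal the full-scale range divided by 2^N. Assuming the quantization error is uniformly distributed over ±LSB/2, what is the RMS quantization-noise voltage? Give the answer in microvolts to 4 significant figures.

Span = 8.54 V.
One LSB is 8.54 V / 16384 = 0.521240 mV.
RMS of a uniform error over width LSB is LSB/√12 = 150.5 µV.

150.5 µV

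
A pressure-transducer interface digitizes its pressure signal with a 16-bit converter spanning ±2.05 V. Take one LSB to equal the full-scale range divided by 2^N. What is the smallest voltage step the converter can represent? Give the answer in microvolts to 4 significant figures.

Full-scale range = 2.05 V − (-2.05 V) = 4.1 V.
There are 2^16 = 65536 steps.
Step size = 4.1/65536 V = 62.56 µV.

62.56 µV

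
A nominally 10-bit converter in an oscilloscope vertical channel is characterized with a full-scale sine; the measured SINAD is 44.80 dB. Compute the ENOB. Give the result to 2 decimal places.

Inverting SNR = 6.02 N + 1.76: N_eff = (44.80 − 1.76)/6.02 = 7.1495.

7.15 bits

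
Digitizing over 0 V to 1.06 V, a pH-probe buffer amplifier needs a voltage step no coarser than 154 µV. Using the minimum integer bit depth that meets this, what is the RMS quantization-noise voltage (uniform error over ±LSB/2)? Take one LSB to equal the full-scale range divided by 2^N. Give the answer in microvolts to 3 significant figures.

Full-scale range = 1.06 V.
Required number of levels: 1.06/154 µV = 6883.1; smallest N with 2^N ≥ that is 13.
LSB = 1.06 V ÷ 2^13 = 1.06/8192 V = 129.39 µV.
σ_q = LSB/√12 = 129.39 µV/3.4641 = 37.4 µV.

37.4 µV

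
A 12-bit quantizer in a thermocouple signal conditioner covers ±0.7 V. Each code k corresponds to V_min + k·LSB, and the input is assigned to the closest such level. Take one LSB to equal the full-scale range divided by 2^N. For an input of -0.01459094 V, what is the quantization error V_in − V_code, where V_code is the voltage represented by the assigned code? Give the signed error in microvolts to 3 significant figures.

+106 µV

Span: 0.7 V − (-0.7 V) = 1.4 V. LSB = 1.4 V / 2^12 ≈ 341.8 µV.
(V_in − V_min)/LSB = (-0.01459094 − (-0.7)) × 4096/1.4 = 2005.3111 → nearest code k = 2005.
Reconstructed level: -0.7 + 2005 × 1.4/4096 V = -0.01469726563 V.
V_in − V_code = -0.01459094 − (-0.01469726563) = +106 µV.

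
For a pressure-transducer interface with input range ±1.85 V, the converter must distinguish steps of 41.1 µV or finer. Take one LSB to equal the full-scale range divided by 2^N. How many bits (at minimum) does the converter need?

17 bits

Span: 1.85 V − (-1.85 V) = 3.7 V.
3.7 V / 41.1 µV = 90020. Since 2^16 = 65536 and 2^17 = 131072, N = 17.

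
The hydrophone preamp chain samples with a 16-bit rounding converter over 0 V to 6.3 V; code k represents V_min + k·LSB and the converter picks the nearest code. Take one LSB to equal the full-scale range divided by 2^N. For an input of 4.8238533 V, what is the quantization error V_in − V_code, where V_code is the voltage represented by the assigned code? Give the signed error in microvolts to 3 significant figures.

+31.3 µV

Full-scale range = 6.3 V. LSB = 6.3 V / 2^16 ≈ 96.13 µV.
(V_in − V_min)/LSB = (4.8238533 − (0)) × 65536/6.3 = 50180.3254 → nearest code k = 50180.
Reconstructed level: 0 + 50180 × 6.3/65536 V = 4.8238220215 V.
Error = V_in − V_code = 4.8238533 − (4.8238220215) = +31.3 µV.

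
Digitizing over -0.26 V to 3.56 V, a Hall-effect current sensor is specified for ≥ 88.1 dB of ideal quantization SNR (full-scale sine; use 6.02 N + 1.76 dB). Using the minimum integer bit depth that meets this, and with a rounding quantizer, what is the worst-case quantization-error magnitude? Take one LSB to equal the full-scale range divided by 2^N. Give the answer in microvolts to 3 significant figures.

58.3 µV

Range = 3.56 − (-0.26) = 3.82 V.
N ≥ (88.1 − 1.76)/6.02 = 14.342 → N_min = 15.
LSB = 3.82 V / 2^15 = 116.58 µV.
Max error for round-to-nearest is LSB/2 = 58.3 µV.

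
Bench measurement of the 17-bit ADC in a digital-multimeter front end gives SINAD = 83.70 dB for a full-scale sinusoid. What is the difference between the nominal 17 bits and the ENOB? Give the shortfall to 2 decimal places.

Effective bits = (83.70 − 1.76)/6.02 = 13.6113.
Shortfall = 17 − 13.6113 = 3.3887 bits.

3.39 bits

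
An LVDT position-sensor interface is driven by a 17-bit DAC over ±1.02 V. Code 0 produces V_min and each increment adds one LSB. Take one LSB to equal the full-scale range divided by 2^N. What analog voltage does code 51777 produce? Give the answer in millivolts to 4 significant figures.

-214.1 mV

Range = 1.02 − (-1.02) = 2.04 V. LSB = 2.04 V / 2^17.
V_out = V_min + code × LSB = -1.02 V + 51777 × 2.04 V / 131072
      = -1.02 V + 0.805855 V = -0.214145 V.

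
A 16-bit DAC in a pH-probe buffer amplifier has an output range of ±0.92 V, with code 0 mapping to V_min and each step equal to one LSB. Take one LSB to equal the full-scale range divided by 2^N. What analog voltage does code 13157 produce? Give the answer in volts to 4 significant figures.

Full-scale range = 0.92 V − (-0.92 V) = 1.84 V. LSB = 1.84 V / 2^16.
V_out = V_min + code × LSB = -0.92 V + 13157 × 1.84 V / 65536
      = -0.92 + 0.369398 = -0.550602 V.

-0.5506 V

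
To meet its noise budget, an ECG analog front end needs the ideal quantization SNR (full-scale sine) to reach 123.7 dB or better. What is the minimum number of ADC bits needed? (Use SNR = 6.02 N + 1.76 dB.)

6.02 N + 1.76 ≥ 123.7 gives N ≥ 20.256, so the minimum integer is 21.

21 bits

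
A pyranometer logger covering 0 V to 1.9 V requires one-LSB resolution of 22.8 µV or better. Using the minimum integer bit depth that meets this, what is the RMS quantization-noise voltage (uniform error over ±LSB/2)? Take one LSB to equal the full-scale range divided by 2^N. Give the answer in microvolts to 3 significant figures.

Range is 1.9 V.
Levels needed ≥ 1.9/22.8 µV = 83330. 2^17 = 131072 suffices, so N_min = 17.
Step size = 1.9/131072 V = 14.496 µV.
V_rms = LSB/√12 = 4.18 µV.

4.18 µV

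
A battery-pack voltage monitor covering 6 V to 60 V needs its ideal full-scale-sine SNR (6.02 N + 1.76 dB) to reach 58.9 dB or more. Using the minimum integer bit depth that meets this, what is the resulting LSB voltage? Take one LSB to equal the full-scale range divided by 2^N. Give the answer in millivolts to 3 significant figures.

Full-scale range = 60 V − (6 V) = 54 V.
Solving 6.02 N ≥ 58.9 − 1.76: N ≥ 9.492. Round up → N = 10.
Step size = 54/1024 V = 52.7 mV.

52.7 mV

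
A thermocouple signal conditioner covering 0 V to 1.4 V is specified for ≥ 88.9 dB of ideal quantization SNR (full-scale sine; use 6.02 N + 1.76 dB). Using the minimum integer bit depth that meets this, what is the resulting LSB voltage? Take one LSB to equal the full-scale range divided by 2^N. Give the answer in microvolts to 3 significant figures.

Range is 1.4 V.
6.02 N + 1.76 ≥ 88.9 gives N ≥ 14.475, so the minimum integer is 15.
One LSB is 1.4 V / 32768 = 42.7 µV.

42.7 µV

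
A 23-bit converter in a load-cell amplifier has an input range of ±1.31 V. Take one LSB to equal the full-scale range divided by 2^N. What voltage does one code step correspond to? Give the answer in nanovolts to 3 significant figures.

The full-scale span is 1.31 − (-1.31) = 2.62 V.
Number of codes = 2^23 = 8388608.
One LSB is 2.62 V / 8388608 = 312 nV.

312 nV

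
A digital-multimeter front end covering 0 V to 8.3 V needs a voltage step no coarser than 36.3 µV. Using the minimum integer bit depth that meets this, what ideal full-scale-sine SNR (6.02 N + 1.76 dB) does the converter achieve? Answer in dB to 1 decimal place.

Range is 8.3 V.
Need 2^N ≥ 8.3 V / 36.3 µV = 228700 → N_min = 18.
SNR = 6.02 × 18 + 1.76 = 110.12 dB.

110.1 dB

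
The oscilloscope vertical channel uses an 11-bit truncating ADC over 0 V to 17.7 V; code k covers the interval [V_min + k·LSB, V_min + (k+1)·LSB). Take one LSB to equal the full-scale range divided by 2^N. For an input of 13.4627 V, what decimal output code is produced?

Full-scale range = 17.7 V. LSB = 17.7 V / 2^11 ≈ 8.643 mV.
V_in − V_min = 13.4627 − (0) = 13.4627 V.
Divide by LSB: 13.4627 × 2048/17.7 = 1557.7181.
Truncating gives code 1557.

1557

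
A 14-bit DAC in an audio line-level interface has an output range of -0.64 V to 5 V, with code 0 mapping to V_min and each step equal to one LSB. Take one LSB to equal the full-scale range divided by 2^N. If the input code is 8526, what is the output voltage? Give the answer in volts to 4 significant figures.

Span: 5 V − (-0.64 V) = 5.64 V. LSB = 5.64 V / 2^14.
Output = V_min + (8526/16384) × range = -0.64 + 0.520386 × 5.64 V
      = -0.64 V + 2.93498 V = 2.29498 V.

2.295 V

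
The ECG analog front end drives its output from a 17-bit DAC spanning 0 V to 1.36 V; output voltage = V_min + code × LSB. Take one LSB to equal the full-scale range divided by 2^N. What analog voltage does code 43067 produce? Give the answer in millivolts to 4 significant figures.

Range is 1.36 V. LSB = 1.36 V / 2^17.
V_out = V_min + code × LSB = 0 V + 43067 × 1.36 V / 131072
      = 0 V + 0.446862 V = 0.446862 V.

446.9 mV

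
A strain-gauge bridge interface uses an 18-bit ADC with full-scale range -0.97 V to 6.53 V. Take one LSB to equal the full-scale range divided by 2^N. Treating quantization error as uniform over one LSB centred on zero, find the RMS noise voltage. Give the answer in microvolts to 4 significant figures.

8.259 µV

The full-scale span is 6.53 − (-0.97) = 7.5 V.
One LSB is 7.5 V / 262144 = 28.6102 µV.
For a uniform distribution on [−LSB/2, +LSB/2], V_rms = LSB/√12 = 28.6102 µV/3.4641 = 8.259 µV.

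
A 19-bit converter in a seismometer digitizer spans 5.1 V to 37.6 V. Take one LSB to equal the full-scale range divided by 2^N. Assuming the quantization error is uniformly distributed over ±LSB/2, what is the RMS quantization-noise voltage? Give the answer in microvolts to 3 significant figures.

17.9 µV

The full-scale span is 37.6 − (5.1) = 32.5 V.
LSB = 32.5 V / 2^19 = 61.989 µV.
RMS of a uniform error over width LSB is LSB/√12 = 17.9 µV.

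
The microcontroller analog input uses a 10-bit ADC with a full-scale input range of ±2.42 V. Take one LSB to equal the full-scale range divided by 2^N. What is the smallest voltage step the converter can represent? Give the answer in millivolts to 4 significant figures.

The full-scale span is 2.42 − (-2.42) = 4.84 V.
2^10 = 1024 levels.
One LSB is 4.84 V / 1024 = 4.727 mV.

4.727 mV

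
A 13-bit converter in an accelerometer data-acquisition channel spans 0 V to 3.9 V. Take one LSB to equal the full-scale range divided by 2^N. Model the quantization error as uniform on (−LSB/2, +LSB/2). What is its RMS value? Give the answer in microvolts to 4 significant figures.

137.4 µV

Full-scale range = 3.9 V.
One LSB is 3.9 V / 8192 = 476.074 µV.
For a uniform distribution on [−LSB/2, +LSB/2], V_rms = LSB/√12 = 476.074 µV/3.4641 = 137.4 µV.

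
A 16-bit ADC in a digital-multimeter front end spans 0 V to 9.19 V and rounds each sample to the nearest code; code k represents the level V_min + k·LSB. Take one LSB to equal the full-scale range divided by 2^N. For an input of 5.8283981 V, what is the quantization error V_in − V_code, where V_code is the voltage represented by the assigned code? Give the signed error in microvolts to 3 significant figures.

−49.8 µV

Range is 9.19 V. LSB = 9.19 V / 2^16 ≈ 140.2 µV.
Position in LSBs: (5.8283981 − (0)) × 65536/9.19 = 41563.6450; rounding gives k = 41564.
V_code = 0 + (41564/65536) × 9.19 = 5.8284478760 V.
Error = V_in − V_code = 5.8283981 − (5.8284478760) = −49.8 µV.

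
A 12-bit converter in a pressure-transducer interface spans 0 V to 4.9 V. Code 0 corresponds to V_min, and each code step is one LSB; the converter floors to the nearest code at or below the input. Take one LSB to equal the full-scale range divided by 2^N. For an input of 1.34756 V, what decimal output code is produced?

1126

Span = 4.9 V. LSB = 4.9 V / 2^12 ≈ 1.196 mV.
(V_in − V_min) × 2^12/range = (1.34756 − (0)) × 4096/4.9 = 1126.450.
Floor → code = 1126.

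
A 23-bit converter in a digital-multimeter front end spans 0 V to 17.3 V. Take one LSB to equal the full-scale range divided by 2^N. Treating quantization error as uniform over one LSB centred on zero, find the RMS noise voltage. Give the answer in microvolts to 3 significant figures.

0.595 µV

Full-scale range = 17.3 V.
LSB = 17.3 V ÷ 2^23 = 17.3/8388608 V = 2.0623 µV.
RMS of a uniform error over width LSB is LSB/√12 = 0.595 µV.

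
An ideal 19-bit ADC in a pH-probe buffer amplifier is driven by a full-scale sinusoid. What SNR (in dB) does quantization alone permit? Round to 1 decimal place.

116.1 dB

Ideal quantization SNR: 6.02 × 19 + 1.76 dB = 116.1 dB.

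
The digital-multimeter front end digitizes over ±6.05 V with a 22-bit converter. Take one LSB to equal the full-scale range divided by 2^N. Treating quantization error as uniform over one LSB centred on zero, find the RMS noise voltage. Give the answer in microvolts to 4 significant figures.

Span: 6.05 V − (-6.05 V) = 12.1 V.
LSB = 12.1 V / 2^22 = 2.88486 µV.
V_rms = LSB/√12 = 2.88486 µV / √12 = 0.8328 µV.

0.8328 µV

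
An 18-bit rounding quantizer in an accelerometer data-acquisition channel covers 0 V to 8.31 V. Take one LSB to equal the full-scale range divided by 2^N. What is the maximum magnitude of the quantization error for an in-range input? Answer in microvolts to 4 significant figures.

15.85 µV

Range is 8.31 V.
One LSB is 8.31 V / 262144 = 31.7001 µV.
A rounding quantizer has |error| ≤ LSB/2 = 15.85 µV.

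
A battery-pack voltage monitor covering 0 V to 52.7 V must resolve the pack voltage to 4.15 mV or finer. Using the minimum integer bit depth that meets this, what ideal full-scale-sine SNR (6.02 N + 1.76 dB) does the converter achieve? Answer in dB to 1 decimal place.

Full-scale range = 52.7 V.
Levels needed ≥ 52.7/4.15 mV = 12700. 2^14 = 16384 suffices, so N_min = 14.
Ideal SNR at N = 14: 6.02·14 + 1.76 = 86.0 dB.

86.0 dB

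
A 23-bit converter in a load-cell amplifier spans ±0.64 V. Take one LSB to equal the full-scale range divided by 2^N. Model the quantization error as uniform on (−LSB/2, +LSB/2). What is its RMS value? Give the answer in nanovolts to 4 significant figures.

44.05 nV

Full-scale range = 0.64 V − (-0.64 V) = 1.28 V.
Step size = 1.28/8388608 V = 152.588 nV.
σ_q = LSB/√12 = 152.588 nV/3.4641 = 44.05 nV.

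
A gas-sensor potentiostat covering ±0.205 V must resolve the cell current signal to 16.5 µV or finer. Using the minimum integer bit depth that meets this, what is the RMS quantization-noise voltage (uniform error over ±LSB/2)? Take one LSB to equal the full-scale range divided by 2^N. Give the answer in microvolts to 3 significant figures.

3.61 µV

The full-scale span is 0.205 − (-0.205) = 0.41 V.
Levels needed ≥ 0.41/16.5 µV = 24850. 2^15 = 32768 suffices, so N_min = 15.
One LSB is 0.41 V / 32768 = 12.512 µV.
V_rms = LSB/√12 = 3.61 µV.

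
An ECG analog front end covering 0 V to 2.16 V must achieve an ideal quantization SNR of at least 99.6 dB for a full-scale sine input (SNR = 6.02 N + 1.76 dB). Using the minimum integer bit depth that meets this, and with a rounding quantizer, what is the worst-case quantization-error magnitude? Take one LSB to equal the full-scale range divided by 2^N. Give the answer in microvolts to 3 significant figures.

Span = 2.16 V.
Solving 6.02 N ≥ 99.6 − 1.76: N ≥ 16.252. Round up → N = 17.
LSB = 2.16 V ÷ 2^17 = 2.16/131072 V = 16.479 µV.
Max error for round-to-nearest is LSB/2 = 8.24 µV.

8.24 µV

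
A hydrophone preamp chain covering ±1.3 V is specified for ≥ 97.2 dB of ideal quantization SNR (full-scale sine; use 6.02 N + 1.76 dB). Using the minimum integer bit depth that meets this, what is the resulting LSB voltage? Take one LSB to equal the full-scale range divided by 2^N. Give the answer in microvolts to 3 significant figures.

Range = 1.3 − (-1.3) = 2.6 V.
Solving 6.02 N ≥ 97.2 − 1.76: N ≥ 15.854. Round up → N = 16.
Step size = 2.6/65536 V = 39.7 µV.

39.7 µV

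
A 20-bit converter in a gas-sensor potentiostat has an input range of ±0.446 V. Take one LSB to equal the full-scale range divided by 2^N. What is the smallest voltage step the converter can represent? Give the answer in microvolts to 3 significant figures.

The full-scale span is 0.446 − (-0.446) = 0.892 V.
Number of codes = 2^20 = 1048576.
One LSB is 0.892 V / 1048576 = 0.851 µV.

0.851 µV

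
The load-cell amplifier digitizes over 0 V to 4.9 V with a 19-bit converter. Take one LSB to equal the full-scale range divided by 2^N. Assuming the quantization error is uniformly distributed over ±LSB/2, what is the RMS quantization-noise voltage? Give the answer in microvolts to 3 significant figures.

Range is 4.9 V.
LSB = 4.9 V / 2^19 = 9.3460 µV.
σ_q = LSB/√12 = 9.3460 µV/3.4641 = 2.70 µV.

2.70 µV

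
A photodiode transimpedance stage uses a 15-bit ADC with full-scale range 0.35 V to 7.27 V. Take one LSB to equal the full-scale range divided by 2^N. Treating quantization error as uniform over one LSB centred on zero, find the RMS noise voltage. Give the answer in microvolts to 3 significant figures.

Range = 7.27 − (0.35) = 6.92 V.
LSB = 6.92 V ÷ 2^15 = 6.92/32768 V = 211.18 µV.
RMS of a uniform error over width LSB is LSB/√12 = 61.0 µV.

61.0 µV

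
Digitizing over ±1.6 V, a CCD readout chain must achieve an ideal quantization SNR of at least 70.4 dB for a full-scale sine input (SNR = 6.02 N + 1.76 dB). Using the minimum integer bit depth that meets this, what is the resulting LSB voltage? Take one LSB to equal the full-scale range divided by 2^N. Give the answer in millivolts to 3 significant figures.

0.781 mV

The full-scale span is 1.6 − (-1.6) = 3.2 V.
N ≥ (70.4 − 1.76)/6.02 = 11.402 → N_min = 12.
One LSB is 3.2 V / 4096 = 0.781 mV.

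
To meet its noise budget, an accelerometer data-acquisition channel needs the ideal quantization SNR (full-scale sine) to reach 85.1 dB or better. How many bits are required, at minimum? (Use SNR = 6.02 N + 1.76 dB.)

N ≥ (85.1 − 1.76)/6.02 = 13.844 → N_min = 14.

14 bits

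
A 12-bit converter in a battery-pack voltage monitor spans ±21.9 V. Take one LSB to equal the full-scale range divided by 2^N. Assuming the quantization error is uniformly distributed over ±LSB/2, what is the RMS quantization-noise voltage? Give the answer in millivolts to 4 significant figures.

The full-scale span is 21.9 − (-21.9) = 43.8 V.
LSB = 43.8 V / 2^12 = 10.6934 mV.
σ_q = LSB/√12 = 10.6934 mV/3.4641 = 3.087 mV.

3.087 mV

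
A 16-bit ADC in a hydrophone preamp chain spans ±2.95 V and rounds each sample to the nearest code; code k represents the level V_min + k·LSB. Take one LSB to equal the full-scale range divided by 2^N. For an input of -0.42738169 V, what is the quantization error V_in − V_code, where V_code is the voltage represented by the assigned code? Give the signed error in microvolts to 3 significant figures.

−24.2 µV

Range = 2.95 − (-2.95) = 5.9 V. LSB = 5.9 V / 2^16 ≈ 90.03 µV.
(-0.42738169 − (-2.95)) / LSB = 2.52261831 × 65536/5.9 = 28020.7311. Nearest integer: k = 28021.
Reconstructed level: -2.95 + 28021 × 5.9/65536 V = -0.42735748291 V.
V_in − V_code = -0.42738169 − (-0.42735748291) = −24.2 µV.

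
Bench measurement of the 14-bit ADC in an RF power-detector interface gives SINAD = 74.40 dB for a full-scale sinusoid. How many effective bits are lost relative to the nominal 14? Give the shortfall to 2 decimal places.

ENOB = (SINAD − 1.76)/6.02 = (74.40 − 1.76)/6.02 = 12.0664 bits.
Lost resolution: 14 − 12.0664 = 1.9336 bits.

1.93 bits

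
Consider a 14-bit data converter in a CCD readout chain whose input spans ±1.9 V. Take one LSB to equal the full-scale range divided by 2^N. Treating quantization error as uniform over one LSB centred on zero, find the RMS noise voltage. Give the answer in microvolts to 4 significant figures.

66.95 µV

Span: 1.9 V − (-1.9 V) = 3.8 V.
One LSB is 3.8 V / 16384 = 231.934 µV.
V_rms = LSB/√12 = 231.934 µV / √12 = 66.95 µV.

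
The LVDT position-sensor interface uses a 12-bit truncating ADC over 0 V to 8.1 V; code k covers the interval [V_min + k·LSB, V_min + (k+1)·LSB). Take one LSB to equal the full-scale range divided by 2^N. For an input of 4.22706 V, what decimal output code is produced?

Range is 8.1 V. LSB = 8.1 V / 2^12 ≈ 1.978 mV.
V_in − V_min = 4.22706 − (0) = 4.22706 V.
Divide by LSB: 4.22706 × 4096/8.1 = 2137.5355.
Truncating gives code 2137.

2137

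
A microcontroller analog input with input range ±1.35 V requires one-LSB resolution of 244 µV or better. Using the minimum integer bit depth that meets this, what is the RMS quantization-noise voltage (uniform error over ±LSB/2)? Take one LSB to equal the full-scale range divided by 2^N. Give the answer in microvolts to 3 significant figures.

47.6 µV

Full-scale range = 1.35 V − (-1.35 V) = 2.7 V.
2.7 V / 244 µV = 11070. Since 2^13 = 8192 and 2^14 = 16384, N = 14.
Step size = 2.7/16384 V = 164.79 µV.
V_rms = LSB/√12 = 47.6 µV.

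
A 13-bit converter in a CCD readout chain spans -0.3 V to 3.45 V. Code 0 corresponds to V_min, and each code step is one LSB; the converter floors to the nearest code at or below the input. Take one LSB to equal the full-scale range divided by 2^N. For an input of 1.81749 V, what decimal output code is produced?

4625

Full-scale range = 3.45 V − (-0.3 V) = 3.75 V. LSB = 3.75 V / 2^13 ≈ 457.8 µV.
(V_in − V_min) × 2^13/range = (1.81749 − (-0.3)) × 8192/3.75 = 4625.727.
Floor → code = 4625.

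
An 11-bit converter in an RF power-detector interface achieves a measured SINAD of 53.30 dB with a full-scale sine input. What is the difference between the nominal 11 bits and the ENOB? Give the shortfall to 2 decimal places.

2.44 bits

ENOB = (SINAD − 1.76)/6.02 = (53.30 − 1.76)/6.02 = 8.5615 bits.
Lost resolution: 11 − 8.5615 = 2.4385 bits.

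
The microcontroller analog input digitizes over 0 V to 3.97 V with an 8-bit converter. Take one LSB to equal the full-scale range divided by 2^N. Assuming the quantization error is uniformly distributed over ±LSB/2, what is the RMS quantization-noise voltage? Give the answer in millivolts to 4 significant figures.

4.477 mV

V_FS = 3.97 V.
Step size = 3.97/256 V = 15.5078 mV.
RMS of a uniform error over width LSB is LSB/√12 = 4.477 mV.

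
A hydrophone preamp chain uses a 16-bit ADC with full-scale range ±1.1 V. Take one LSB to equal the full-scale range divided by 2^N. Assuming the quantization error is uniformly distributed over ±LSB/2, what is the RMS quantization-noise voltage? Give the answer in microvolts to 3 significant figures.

9.69 µV

Full-scale range = 1.1 V − (-1.1 V) = 2.2 V.
LSB = 2.2 V / 2^16 = 33.569 µV.
RMS of a uniform error over width LSB is LSB/√12 = 9.69 µV.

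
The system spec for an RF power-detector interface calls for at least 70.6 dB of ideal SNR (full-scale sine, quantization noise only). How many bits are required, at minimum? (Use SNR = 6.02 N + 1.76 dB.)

12 bits

6.02 N + 1.76 ≥ 70.6 gives N ≥ 11.435, so the minimum integer is 12.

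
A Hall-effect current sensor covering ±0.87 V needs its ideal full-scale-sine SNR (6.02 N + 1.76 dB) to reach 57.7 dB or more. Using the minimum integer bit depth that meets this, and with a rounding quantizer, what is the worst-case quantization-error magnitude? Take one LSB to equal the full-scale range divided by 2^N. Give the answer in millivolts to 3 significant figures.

0.850 mV

Full-scale range = 0.87 V − (-0.87 V) = 1.74 V.
6.02 N + 1.76 ≥ 57.7 gives N ≥ 9.292, so the minimum integer is 10.
One LSB is 1.74 V / 1024 = 1.6992 mV.
|e|_max = LSB/2 = 0.850 mV.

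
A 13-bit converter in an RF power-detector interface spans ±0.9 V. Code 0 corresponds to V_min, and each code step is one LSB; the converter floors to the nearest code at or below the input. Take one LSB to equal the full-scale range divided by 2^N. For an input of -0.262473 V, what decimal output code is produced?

The full-scale span is 0.9 − (-0.9) = 1.8 V. LSB = 1.8 V / 2^13 ≈ 219.7 µV.
V_in − V_min = -0.262473 − (-0.9) = 0.637527 V.
Divide by LSB: 0.637527 × 8192/1.8 = 2901.4562.
Truncating gives code 2901.

2901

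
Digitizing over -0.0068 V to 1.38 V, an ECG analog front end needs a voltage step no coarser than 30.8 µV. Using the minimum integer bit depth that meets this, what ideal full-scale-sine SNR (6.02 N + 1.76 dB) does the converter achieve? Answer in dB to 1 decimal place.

Full-scale range = 1.38 V − (-0.0068 V) = 1.3868 V.
1.3868 V / 30.8 µV = 45030. Since 2^15 = 32768 and 2^16 = 65536, N = 16.
6.02(16) + 1.76 = 98.08 dB.

98.1 dB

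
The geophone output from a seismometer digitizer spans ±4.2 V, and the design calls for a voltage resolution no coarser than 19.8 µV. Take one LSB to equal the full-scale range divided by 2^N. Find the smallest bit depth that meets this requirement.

19 bits

Range = 4.2 − (-4.2) = 8.4 V.
Required number of levels: 8.4/19.8 µV = 424240; smallest N with 2^N ≥ that is 19.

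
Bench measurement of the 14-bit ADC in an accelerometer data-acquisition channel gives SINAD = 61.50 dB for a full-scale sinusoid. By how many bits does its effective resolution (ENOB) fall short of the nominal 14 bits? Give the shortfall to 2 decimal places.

ENOB = (SINAD − 1.76)/6.02 = (61.50 − 1.76)/6.02 = 9.9236 bits.
14 − 9.9236 = 4.08 bits below nominal.

4.08 bits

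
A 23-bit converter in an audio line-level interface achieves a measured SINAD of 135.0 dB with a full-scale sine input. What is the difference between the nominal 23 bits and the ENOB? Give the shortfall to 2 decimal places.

ENOB = (SINAD − 1.76)/6.02 = (135.0 − 1.76)/6.02 = 22.1329 bits.
Lost resolution: 23 − 22.1329 = 0.8671 bits.

0.87 bits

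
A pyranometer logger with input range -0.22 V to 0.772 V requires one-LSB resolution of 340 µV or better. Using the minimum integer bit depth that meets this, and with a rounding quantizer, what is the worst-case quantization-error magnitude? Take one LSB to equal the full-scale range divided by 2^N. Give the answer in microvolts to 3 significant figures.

121 µV

Span: 0.772 V − (-0.22 V) = 0.992 V.
Need 2^N ≥ 0.992 V / 340 µV = 2918 → N_min = 12.
LSB = 0.992 V / 2^12 = 242.19 µV.
Max error for round-to-nearest is LSB/2 = 121 µV.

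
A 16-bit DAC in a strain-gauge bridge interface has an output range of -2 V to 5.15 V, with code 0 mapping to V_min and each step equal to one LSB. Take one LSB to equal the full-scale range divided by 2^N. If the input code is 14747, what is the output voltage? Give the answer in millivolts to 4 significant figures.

-391.1 mV

Span: 5.15 V − (-2 V) = 7.15 V. LSB = 7.15 V / 2^16.
Output = V_min + (14747/65536) × range = -2 + 0.225021 × 7.15 V
      = -2 + 1.60890 = -0.391097 V.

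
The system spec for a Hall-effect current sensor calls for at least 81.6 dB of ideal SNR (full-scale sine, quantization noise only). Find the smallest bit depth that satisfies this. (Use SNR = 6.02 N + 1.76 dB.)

14 bits

6.02 N + 1.76 ≥ 81.6 gives N ≥ 13.262, so the minimum integer is 14.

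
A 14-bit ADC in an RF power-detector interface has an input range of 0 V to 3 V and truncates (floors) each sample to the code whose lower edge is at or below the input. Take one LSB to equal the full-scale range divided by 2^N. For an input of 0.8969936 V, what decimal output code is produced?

Full-scale range = 3 V. LSB = 3 V / 2^14 ≈ 183.1 µV.
V_in − V_min = 0.8969936 − (0) = 0.8969936 V.
Divide by LSB: 0.8969936 × 16384/3 = 4898.7810.
Truncating gives code 4898.

4898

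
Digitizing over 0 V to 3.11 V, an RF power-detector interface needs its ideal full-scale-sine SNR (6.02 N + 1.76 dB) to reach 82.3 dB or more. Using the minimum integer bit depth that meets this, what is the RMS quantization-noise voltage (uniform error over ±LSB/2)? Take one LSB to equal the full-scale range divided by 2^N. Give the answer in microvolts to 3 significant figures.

54.8 µV

Full-scale range = 3.11 V.
N ≥ (82.3 − 1.76)/6.02 = 13.379 → N_min = 14.
One LSB is 3.11 V / 16384 = 189.82 µV.
RMS noise = LSB/√12 = 54.8 µV.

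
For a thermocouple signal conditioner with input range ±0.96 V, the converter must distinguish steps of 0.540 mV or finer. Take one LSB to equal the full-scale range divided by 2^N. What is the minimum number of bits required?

Range = 0.96 − (-0.96) = 1.92 V.
1.92 V / 0.540 mV = 3556. Since 2^11 = 2048 and 2^12 = 4096, N = 12.

12 bits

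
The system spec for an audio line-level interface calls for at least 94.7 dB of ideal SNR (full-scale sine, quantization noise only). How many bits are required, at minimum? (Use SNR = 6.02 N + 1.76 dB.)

16 bits

6.02 N + 1.76 ≥ 94.7 gives N ≥ 15.439, so the minimum integer is 16.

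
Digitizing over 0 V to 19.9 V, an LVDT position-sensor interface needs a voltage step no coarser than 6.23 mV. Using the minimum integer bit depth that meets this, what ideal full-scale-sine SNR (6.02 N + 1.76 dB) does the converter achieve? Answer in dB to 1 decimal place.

74.0 dB

Range is 19.9 V.
Levels needed ≥ 19.9/6.23 mV = 3194. 2^12 = 4096 suffices, so N_min = 12.
Ideal SNR at N = 12: 6.02·12 + 1.76 = 74.0 dB.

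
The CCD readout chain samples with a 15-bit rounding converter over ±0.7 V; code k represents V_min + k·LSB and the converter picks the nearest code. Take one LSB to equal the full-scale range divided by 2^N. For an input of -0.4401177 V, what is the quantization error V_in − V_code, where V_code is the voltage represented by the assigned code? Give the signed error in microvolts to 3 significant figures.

Span: 0.7 V − (-0.7 V) = 1.4 V. LSB = 1.4 V / 2^15 ≈ 42.72 µV.
Position in LSBs: (-0.4401177 − (-0.7)) × 32768/1.4 = 6082.7309; rounding gives k = 6083.
V_code = -0.7 + (6083/32768) × 1.4 = -0.44010620117 V.
Error = V_in − V_code = -0.4401177 − (-0.44010620117) = −11.5 µV.

−11.5 µV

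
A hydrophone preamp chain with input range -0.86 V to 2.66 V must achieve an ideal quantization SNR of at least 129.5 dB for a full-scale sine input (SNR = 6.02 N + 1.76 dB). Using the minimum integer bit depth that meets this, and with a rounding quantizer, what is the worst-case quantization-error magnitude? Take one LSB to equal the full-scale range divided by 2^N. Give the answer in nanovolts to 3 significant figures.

The full-scale span is 2.66 − (-0.86) = 3.52 V.
Solving 6.02 N ≥ 129.5 − 1.76: N ≥ 21.219. Round up → N = 22.
Step size = 3.52/4194304 V = 0.83923 µV.
Max error for round-to-nearest is LSB/2 = 420 nV.

420 nV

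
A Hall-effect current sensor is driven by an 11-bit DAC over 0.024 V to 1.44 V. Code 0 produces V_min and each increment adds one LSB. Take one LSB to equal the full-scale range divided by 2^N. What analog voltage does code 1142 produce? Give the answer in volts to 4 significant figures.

Span: 1.44 V − (0.024 V) = 1.416 V. LSB = 1.416 V / 2^11.
V_out = V_min + code × LSB = 0.024 V + 1142 × 1.416 V / 2048
      = 0.024 + 0.789586 = 0.813586 V.

0.8136 V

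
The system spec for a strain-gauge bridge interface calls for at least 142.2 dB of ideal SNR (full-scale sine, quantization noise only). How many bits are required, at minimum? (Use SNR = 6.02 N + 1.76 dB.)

24 bits

6.02 N + 1.76 ≥ 142.2 gives N ≥ 23.329, so the minimum integer is 24.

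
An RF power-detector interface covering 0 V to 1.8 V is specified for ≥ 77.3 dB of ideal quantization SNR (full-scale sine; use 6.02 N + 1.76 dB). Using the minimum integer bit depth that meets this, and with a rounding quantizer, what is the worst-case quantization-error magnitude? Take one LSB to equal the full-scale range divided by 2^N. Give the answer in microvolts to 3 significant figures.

Full-scale range = 1.8 V.
N ≥ (77.3 − 1.76)/6.02 = 12.548 → N_min = 13.
LSB = 1.8 V / 2^13 = 219.73 µV.
Max error for round-to-nearest is LSB/2 = 110 µV.

110 µV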